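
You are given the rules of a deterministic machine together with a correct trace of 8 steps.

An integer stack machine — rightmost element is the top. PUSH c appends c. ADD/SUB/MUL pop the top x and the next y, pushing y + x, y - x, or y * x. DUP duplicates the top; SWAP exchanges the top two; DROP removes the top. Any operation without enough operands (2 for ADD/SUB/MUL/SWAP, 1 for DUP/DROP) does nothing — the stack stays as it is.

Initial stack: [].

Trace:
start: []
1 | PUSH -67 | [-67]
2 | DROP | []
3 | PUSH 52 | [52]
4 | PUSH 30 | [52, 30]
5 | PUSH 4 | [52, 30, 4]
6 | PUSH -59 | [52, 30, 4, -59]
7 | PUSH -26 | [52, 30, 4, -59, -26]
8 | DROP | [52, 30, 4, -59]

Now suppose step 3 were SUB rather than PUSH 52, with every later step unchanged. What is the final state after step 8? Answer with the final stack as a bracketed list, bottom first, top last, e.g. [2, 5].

(re-executing from step 3 with the substitution; state before step 3: [])
3 | SUB | []
4 | PUSH 30 | [30]
5 | PUSH 4 | [30, 4]
6 | PUSH -59 | [30, 4, -59]
7 | PUSH -26 | [30, 4, -59, -26]
8 | DROP | [30, 4, -59]

[30, 4, -59]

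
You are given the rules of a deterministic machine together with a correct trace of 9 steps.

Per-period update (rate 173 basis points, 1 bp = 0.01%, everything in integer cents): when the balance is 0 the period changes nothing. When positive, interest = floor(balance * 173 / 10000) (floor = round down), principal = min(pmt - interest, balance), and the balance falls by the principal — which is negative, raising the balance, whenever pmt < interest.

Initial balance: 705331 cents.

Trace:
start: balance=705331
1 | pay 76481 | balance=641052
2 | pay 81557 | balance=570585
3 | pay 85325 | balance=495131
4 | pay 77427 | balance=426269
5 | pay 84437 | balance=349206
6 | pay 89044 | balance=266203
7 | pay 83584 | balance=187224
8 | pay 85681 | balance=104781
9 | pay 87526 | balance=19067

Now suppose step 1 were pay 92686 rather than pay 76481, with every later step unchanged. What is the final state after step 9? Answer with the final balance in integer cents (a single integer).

477

(re-executing from step 1 with the substitution; state before step 1: balance=705331)
1 | pay 92686 | balance=624847
2 | pay 81557 | balance=554099
3 | pay 85325 | balance=478359
4 | pay 77427 | balance=409207
5 | pay 84437 | balance=331849
6 | pay 89044 | balance=248545
7 | pay 83584 | balance=169260
8 | pay 85681 | balance=86507
9 | pay 87526 | balance=477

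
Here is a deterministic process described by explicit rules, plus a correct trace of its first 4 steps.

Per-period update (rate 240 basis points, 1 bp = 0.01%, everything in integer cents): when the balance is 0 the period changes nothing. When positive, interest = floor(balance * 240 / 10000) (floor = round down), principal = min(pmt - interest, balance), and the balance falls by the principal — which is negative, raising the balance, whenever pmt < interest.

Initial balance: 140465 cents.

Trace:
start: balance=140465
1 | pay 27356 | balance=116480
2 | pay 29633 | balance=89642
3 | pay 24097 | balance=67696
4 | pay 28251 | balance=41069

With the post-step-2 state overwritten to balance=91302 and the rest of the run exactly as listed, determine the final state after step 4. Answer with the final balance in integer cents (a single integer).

state after step 2 := balance=91302
3 | pay 24097 | balance=69396
4 | pay 28251 | balance=42810

42810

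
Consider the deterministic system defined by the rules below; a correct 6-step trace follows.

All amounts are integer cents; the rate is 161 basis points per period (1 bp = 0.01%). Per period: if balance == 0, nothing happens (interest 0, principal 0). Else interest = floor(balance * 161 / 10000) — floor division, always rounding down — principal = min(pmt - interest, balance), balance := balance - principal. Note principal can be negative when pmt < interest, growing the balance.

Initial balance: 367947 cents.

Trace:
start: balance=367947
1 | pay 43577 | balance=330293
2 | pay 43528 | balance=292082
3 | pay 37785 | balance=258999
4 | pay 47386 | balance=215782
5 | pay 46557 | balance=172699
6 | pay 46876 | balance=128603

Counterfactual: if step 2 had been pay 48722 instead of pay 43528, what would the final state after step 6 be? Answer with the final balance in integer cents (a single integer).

123065

(re-executing from step 2 with the substitution; state before step 2: balance=330293)
2 | pay 48722 | balance=286888
3 | pay 37785 | balance=253721
4 | pay 47386 | balance=210419
5 | pay 46557 | balance=167249
6 | pay 46876 | balance=123065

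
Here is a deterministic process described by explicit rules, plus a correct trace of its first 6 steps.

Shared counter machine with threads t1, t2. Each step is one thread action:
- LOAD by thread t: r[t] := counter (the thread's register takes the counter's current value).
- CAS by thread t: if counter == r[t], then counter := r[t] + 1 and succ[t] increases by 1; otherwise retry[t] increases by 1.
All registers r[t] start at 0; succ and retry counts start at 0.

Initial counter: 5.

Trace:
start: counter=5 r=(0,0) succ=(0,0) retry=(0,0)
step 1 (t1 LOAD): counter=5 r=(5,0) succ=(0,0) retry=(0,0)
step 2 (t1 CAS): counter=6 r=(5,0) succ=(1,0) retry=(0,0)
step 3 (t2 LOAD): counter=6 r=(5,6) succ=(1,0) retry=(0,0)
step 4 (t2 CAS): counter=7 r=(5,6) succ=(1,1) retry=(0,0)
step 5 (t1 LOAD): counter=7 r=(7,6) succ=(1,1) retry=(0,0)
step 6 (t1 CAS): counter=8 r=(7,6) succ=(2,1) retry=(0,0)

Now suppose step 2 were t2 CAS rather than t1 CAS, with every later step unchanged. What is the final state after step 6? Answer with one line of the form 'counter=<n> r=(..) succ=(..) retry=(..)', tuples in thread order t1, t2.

counter=7 r=(6,5) succ=(1,1) retry=(0,1)

(re-executing from step 2 with the substitution; state before step 2: counter=5 r=(5,0) succ=(0,0) retry=(0,0))
step 2 (t2 CAS): counter=5 r=(5,0) succ=(0,0) retry=(0,1)
step 3 (t2 LOAD): counter=5 r=(5,5) succ=(0,0) retry=(0,1)
step 4 (t2 CAS): counter=6 r=(5,5) succ=(0,1) retry=(0,1)
step 5 (t1 LOAD): counter=6 r=(6,5) succ=(0,1) retry=(0,1)
step 6 (t1 CAS): counter=7 r=(6,5) succ=(1,1) retry=(0,1)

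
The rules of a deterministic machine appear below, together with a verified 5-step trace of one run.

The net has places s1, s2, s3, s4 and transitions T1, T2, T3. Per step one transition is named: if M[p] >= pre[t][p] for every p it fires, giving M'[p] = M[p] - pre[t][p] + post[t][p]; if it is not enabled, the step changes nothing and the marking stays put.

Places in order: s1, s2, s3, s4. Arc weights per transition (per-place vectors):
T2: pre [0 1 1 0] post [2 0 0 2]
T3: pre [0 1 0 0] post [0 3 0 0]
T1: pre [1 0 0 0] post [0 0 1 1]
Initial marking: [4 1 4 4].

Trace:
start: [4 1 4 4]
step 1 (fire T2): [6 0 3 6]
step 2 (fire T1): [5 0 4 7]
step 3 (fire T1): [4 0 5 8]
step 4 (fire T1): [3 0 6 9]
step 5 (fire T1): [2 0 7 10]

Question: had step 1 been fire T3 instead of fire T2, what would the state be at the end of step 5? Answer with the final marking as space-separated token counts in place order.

0 3 8 8

(re-executing from step 1 with the substitution; state before step 1: [4 1 4 4])
step 1 (fire T3): [4 3 4 4]
step 2 (fire T1): [3 3 5 5]
step 3 (fire T1): [2 3 6 6]
step 4 (fire T1): [1 3 7 7]
step 5 (fire T1): [0 3 8 8]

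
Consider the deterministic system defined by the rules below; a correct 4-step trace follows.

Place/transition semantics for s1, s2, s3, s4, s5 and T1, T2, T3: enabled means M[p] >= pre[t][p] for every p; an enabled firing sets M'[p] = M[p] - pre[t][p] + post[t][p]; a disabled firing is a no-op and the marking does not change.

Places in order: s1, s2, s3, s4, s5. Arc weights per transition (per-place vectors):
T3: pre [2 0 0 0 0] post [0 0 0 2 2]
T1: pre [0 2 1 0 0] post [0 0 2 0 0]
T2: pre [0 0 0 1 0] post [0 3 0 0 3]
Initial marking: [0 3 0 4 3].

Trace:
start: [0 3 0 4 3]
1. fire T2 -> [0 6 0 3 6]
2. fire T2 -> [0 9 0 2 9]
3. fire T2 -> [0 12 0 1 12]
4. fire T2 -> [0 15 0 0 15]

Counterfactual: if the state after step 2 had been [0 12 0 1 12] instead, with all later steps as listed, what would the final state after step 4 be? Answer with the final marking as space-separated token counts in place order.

state after step 2 := [0 12 0 1 12]
3. fire T2 -> [0 15 0 0 15]
4. fire T2 -> [0 15 0 0 15]

0 15 0 0 15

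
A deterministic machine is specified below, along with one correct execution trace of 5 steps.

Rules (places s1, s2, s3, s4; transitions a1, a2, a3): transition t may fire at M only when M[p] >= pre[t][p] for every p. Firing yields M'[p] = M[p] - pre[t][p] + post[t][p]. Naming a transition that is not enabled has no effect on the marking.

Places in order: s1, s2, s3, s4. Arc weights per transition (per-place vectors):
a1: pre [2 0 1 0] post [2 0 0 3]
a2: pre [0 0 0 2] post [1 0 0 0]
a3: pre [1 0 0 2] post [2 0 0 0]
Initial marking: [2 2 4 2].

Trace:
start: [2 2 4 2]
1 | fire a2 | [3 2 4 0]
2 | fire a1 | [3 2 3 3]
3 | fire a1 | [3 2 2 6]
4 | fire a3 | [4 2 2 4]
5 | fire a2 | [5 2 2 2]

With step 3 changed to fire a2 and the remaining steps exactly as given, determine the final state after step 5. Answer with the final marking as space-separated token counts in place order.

4 2 3 1

(re-executing from step 3 with the substitution; state before step 3: [3 2 3 3])
3 | fire a2 | [4 2 3 1]
4 | fire a3 | [4 2 3 1]
5 | fire a2 | [4 2 3 1]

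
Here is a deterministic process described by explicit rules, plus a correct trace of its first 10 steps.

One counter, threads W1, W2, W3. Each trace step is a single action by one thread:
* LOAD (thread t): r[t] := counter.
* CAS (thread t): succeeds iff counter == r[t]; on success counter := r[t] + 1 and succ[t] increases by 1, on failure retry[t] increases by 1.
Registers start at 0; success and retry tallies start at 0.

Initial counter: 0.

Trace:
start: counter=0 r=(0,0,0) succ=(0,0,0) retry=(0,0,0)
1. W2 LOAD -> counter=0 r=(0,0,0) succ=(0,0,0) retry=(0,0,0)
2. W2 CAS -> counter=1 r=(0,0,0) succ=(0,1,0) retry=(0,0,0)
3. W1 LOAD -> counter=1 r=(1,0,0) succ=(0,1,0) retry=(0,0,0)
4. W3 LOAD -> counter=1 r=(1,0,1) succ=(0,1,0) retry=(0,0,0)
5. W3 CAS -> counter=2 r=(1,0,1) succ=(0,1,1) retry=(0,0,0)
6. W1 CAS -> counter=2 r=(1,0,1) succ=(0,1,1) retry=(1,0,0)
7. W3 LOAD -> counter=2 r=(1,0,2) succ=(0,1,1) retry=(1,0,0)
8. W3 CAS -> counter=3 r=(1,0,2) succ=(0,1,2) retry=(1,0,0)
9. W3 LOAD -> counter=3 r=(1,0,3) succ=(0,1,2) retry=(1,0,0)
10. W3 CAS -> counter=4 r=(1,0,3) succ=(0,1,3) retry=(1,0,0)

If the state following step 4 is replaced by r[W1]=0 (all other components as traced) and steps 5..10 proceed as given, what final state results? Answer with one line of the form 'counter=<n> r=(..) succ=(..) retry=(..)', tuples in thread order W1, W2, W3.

state after step 4 := counter=1 r=(0,0,1) succ=(0,1,0) retry=(0,0,0)
5. W3 CAS -> counter=2 r=(0,0,1) succ=(0,1,1) retry=(0,0,0)
6. W1 CAS -> counter=2 r=(0,0,1) succ=(0,1,1) retry=(1,0,0)
7. W3 LOAD -> counter=2 r=(0,0,2) succ=(0,1,1) retry=(1,0,0)
8. W3 CAS -> counter=3 r=(0,0,2) succ=(0,1,2) retry=(1,0,0)
9. W3 LOAD -> counter=3 r=(0,0,3) succ=(0,1,2) retry=(1,0,0)
10. W3 CAS -> counter=4 r=(0,0,3) succ=(0,1,3) retry=(1,0,0)

counter=4 r=(0,0,3) succ=(0,1,3) retry=(1,0,0)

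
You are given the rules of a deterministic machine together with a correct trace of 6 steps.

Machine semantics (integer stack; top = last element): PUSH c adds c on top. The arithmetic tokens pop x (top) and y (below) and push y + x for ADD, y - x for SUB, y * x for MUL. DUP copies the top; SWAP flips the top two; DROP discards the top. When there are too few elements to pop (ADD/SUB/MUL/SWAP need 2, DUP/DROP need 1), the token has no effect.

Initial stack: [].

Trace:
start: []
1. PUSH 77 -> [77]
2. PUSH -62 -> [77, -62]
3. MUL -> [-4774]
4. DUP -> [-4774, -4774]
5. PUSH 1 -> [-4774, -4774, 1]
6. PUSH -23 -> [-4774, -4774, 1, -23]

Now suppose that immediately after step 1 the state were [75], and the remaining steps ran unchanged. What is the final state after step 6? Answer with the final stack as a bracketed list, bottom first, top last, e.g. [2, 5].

state after step 1 := [75]
2. PUSH -62 -> [75, -62]
3. MUL -> [-4650]
4. DUP -> [-4650, -4650]
5. PUSH 1 -> [-4650, -4650, 1]
6. PUSH -23 -> [-4650, -4650, 1, -23]

[-4650, -4650, 1, -23]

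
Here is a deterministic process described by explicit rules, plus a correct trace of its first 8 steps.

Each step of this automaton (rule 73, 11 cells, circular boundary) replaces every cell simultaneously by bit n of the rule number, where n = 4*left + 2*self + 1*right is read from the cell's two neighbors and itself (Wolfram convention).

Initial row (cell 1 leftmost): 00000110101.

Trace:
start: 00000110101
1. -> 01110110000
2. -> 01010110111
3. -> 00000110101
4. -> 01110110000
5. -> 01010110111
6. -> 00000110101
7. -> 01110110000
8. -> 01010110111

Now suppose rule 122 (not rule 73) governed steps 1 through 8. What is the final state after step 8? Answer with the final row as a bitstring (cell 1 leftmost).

01100000011

(re-executing steps 1..8 under rule 122; state before step 1: 00000110101)
1. -> 10001111010
2. -> 01011001101
3. -> 10111111110
4. -> 01100000011
5. -> 11110000111
6. -> 00011001100
7. -> 00111111110
8. -> 01100000011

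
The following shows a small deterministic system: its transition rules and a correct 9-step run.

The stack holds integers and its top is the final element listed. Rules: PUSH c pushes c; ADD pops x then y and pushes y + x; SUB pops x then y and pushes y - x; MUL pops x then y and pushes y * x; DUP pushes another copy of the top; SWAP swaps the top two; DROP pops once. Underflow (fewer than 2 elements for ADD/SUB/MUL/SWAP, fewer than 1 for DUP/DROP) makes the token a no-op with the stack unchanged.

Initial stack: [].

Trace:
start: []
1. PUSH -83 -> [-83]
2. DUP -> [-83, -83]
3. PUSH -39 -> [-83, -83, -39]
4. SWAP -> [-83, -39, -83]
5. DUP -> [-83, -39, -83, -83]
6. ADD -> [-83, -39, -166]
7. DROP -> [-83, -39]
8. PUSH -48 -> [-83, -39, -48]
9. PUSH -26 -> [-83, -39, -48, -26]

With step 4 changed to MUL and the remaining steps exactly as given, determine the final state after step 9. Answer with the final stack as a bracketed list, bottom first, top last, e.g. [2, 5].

(re-executing from step 4 with the substitution; state before step 4: [-83, -83, -39])
4. MUL -> [-83, 3237]
5. DUP -> [-83, 3237, 3237]
6. ADD -> [-83, 6474]
7. DROP -> [-83]
8. PUSH -48 -> [-83, -48]
9. PUSH -26 -> [-83, -48, -26]

[-83, -48, -26]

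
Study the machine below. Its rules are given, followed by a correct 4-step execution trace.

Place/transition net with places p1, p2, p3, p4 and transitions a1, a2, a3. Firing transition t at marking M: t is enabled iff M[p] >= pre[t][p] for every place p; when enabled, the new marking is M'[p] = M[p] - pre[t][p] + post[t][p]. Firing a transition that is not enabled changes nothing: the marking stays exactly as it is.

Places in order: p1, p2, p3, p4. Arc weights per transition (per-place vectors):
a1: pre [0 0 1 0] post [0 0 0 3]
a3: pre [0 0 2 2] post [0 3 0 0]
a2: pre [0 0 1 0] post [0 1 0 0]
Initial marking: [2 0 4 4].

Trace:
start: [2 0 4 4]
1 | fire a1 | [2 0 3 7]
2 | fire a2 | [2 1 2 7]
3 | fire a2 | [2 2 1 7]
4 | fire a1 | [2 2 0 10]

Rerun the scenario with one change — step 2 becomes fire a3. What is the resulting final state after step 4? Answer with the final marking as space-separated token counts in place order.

2 4 0 5

(re-executing from step 2 with the substitution; state before step 2: [2 0 3 7])
2 | fire a3 | [2 3 1 5]
3 | fire a2 | [2 4 0 5]
4 | fire a1 | [2 4 0 5]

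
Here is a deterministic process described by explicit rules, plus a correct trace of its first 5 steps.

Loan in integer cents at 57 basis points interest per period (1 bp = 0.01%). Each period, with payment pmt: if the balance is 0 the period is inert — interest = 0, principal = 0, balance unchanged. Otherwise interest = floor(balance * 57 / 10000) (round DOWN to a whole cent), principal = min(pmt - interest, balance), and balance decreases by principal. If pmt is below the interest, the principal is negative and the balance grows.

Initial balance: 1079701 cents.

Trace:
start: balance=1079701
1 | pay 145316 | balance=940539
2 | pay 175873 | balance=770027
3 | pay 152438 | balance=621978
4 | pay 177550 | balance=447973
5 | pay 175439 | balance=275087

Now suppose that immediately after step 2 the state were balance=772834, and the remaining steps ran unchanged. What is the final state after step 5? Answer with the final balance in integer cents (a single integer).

277942

state after step 2 := balance=772834
3 | pay 152438 | balance=624801
4 | pay 177550 | balance=450812
5 | pay 175439 | balance=277942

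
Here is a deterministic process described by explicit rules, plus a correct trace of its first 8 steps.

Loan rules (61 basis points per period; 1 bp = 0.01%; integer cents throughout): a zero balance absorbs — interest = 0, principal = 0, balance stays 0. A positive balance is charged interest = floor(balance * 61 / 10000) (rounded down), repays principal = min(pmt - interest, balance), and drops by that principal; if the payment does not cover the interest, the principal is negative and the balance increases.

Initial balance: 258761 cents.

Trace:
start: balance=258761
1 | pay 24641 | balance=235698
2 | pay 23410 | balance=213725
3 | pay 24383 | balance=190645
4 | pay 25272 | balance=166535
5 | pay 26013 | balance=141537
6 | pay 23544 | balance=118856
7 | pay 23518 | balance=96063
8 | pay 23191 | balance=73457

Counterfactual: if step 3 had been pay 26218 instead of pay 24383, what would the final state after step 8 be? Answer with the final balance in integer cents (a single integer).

(re-executing from step 3 with the substitution; state before step 3: balance=213725)
3 | pay 26218 | balance=188810
4 | pay 25272 | balance=164689
5 | pay 26013 | balance=139680
6 | pay 23544 | balance=116988
7 | pay 23518 | balance=94183
8 | pay 23191 | balance=71566

71566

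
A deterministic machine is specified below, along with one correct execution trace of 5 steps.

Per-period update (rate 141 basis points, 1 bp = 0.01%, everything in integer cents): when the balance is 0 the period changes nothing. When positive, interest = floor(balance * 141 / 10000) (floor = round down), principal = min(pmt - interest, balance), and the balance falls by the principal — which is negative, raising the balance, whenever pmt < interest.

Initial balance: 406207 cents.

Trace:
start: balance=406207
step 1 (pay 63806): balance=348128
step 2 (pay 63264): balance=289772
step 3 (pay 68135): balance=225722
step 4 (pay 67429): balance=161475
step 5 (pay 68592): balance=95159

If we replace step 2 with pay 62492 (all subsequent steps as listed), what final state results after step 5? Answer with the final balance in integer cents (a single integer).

95964

(re-executing from step 2 with the substitution; state before step 2: balance=348128)
step 2 (pay 62492): balance=290544
step 3 (pay 68135): balance=226505
step 4 (pay 67429): balance=162269
step 5 (pay 68592): balance=95964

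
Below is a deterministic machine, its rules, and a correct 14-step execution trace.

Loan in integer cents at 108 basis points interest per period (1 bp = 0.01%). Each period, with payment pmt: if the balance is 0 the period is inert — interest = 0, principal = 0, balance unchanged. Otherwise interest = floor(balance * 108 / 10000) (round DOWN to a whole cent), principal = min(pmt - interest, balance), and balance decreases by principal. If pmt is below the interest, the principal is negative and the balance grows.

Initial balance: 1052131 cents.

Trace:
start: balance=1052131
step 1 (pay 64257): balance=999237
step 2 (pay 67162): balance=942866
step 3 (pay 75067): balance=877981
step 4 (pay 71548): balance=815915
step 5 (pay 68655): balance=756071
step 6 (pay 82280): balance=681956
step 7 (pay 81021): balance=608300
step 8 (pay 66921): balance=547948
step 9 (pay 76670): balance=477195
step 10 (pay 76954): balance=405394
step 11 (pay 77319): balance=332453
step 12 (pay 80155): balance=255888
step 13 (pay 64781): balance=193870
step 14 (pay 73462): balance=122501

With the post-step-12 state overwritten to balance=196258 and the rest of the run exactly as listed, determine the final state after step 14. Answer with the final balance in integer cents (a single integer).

state after step 12 := balance=196258
step 13 (pay 64781): balance=133596
step 14 (pay 73462): balance=61576

61576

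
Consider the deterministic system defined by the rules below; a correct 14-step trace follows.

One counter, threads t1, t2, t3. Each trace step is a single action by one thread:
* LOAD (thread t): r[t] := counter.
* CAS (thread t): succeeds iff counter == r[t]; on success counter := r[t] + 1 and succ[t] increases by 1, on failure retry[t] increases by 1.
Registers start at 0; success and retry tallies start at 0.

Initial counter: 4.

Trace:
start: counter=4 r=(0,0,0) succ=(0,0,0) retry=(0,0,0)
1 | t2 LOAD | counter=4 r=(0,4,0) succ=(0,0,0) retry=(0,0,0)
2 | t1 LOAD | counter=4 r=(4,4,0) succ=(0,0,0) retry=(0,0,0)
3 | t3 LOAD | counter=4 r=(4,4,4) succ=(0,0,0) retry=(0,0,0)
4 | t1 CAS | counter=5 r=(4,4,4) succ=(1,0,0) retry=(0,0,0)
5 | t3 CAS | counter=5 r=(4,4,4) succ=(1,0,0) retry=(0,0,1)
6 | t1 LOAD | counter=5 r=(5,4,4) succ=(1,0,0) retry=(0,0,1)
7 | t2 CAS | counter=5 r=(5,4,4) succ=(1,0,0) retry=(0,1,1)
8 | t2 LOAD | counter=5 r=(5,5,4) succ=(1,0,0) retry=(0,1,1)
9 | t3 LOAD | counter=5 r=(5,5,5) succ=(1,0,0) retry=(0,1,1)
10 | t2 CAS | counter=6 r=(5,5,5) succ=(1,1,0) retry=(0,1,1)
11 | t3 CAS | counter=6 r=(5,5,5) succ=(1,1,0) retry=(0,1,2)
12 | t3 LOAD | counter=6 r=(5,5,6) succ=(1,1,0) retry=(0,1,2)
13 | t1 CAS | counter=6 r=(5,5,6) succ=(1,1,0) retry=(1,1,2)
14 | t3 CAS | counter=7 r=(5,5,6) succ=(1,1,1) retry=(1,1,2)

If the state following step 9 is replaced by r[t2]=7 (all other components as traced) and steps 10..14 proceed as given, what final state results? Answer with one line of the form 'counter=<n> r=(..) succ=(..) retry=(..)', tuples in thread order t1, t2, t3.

counter=7 r=(5,7,6) succ=(1,0,2) retry=(1,2,1)

state after step 9 := counter=5 r=(5,7,5) succ=(1,0,0) retry=(0,1,1)
10 | t2 CAS | counter=5 r=(5,7,5) succ=(1,0,0) retry=(0,2,1)
11 | t3 CAS | counter=6 r=(5,7,5) succ=(1,0,1) retry=(0,2,1)
12 | t3 LOAD | counter=6 r=(5,7,6) succ=(1,0,1) retry=(0,2,1)
13 | t1 CAS | counter=6 r=(5,7,6) succ=(1,0,1) retry=(1,2,1)
14 | t3 CAS | counter=7 r=(5,7,6) succ=(1,0,2) retry=(1,2,1)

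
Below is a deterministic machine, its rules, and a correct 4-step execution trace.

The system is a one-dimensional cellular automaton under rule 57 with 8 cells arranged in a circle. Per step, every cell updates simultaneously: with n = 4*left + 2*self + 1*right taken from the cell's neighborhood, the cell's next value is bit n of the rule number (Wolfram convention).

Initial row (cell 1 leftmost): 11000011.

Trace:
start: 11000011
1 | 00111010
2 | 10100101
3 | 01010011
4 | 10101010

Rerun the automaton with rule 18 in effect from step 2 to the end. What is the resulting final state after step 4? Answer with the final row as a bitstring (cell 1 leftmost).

01010101

(re-executing steps 2..4 under rule 18; state before step 2: 00111010)
2 | 01000001
3 | 00100010
4 | 01010101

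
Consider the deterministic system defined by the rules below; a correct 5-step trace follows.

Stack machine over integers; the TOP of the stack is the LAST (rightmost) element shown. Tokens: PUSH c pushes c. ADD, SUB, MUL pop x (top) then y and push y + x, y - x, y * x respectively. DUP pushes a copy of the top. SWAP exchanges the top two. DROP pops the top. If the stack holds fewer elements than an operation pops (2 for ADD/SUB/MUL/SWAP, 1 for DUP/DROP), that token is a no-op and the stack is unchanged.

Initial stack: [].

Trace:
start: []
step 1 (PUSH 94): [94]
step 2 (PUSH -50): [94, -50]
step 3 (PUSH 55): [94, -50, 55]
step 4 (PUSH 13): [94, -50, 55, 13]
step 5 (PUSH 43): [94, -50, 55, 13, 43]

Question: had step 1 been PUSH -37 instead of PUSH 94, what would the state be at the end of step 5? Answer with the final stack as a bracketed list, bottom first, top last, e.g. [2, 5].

(re-executing from step 1 with the substitution; state before step 1: [])
step 1 (PUSH -37): [-37]
step 2 (PUSH -50): [-37, -50]
step 3 (PUSH 55): [-37, -50, 55]
step 4 (PUSH 13): [-37, -50, 55, 13]
step 5 (PUSH 43): [-37, -50, 55, 13, 43]

[-37, -50, 55, 13, 43]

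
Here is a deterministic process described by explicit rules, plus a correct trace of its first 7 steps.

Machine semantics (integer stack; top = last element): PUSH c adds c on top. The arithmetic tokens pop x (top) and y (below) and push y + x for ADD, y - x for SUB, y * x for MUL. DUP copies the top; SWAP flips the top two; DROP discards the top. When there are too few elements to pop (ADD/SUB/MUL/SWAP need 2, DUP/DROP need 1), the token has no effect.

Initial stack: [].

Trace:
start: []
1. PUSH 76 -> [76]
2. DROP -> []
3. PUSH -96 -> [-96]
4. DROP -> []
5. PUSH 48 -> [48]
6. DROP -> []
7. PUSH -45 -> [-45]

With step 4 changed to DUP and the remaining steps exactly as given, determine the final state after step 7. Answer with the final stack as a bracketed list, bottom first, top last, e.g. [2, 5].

[-96, -96, -45]

(re-executing from step 4 with the substitution; state before step 4: [-96])
4. DUP -> [-96, -96]
5. PUSH 48 -> [-96, -96, 48]
6. DROP -> [-96, -96]
7. PUSH -45 -> [-96, -96, -45]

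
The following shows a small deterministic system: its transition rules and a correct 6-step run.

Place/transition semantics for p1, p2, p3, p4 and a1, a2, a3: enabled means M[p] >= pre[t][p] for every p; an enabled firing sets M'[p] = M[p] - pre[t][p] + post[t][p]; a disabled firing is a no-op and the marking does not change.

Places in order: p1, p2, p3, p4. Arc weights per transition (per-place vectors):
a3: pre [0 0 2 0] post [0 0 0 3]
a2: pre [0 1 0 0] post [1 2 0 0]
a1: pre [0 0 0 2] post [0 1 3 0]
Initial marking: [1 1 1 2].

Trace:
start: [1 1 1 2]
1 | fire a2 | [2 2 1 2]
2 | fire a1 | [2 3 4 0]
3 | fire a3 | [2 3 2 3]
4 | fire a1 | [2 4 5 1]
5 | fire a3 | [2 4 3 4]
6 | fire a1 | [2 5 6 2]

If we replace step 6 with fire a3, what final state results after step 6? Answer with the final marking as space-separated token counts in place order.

2 4 1 7

(re-executing from step 6 with the substitution; state before step 6: [2 4 3 4])
6 | fire a3 | [2 4 1 7]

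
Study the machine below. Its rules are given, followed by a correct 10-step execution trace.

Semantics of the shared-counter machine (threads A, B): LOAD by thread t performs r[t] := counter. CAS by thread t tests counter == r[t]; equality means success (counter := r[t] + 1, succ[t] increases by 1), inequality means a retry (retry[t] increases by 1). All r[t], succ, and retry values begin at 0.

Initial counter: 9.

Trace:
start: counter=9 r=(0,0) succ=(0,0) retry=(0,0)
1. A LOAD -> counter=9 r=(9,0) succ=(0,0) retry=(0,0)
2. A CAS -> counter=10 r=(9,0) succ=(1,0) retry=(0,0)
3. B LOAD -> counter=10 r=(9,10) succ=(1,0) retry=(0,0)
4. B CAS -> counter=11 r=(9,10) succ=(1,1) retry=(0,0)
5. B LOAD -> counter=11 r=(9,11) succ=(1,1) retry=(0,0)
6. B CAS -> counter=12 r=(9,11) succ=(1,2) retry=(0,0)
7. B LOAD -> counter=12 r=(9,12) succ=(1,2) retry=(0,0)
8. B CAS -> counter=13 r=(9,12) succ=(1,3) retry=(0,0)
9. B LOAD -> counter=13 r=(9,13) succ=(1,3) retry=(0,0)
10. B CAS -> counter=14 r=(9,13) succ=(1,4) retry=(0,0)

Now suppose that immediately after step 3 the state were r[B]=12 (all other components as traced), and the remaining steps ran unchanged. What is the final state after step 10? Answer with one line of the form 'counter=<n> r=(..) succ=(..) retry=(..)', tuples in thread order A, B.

counter=13 r=(9,12) succ=(1,3) retry=(0,1)

state after step 3 := counter=10 r=(9,12) succ=(1,0) retry=(0,0)
4. B CAS -> counter=10 r=(9,12) succ=(1,0) retry=(0,1)
5. B LOAD -> counter=10 r=(9,10) succ=(1,0) retry=(0,1)
6. B CAS -> counter=11 r=(9,10) succ=(1,1) retry=(0,1)
7. B LOAD -> counter=11 r=(9,11) succ=(1,1) retry=(0,1)
8. B CAS -> counter=12 r=(9,11) succ=(1,2) retry=(0,1)
9. B LOAD -> counter=12 r=(9,12) succ=(1,2) retry=(0,1)
10. B CAS -> counter=13 r=(9,12) succ=(1,3) retry=(0,1)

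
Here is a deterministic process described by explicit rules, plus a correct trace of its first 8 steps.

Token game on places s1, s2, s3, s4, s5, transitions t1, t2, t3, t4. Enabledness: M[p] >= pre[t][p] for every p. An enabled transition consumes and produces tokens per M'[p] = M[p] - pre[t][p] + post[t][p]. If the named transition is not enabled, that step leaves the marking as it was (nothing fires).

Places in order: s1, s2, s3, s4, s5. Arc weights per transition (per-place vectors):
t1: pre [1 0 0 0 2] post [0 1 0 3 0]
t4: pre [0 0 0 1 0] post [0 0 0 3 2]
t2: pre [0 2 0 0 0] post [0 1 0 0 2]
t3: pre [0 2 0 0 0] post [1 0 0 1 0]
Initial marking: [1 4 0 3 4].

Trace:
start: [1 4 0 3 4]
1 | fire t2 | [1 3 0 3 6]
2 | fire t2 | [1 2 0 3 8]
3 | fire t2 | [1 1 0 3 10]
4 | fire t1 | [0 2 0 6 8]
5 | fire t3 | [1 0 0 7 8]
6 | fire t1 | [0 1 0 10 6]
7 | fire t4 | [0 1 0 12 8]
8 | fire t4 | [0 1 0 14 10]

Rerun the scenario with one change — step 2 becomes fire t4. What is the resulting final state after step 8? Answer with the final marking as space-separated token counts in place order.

(re-executing from step 2 with the substitution; state before step 2: [1 3 0 3 6])
2 | fire t4 | [1 3 0 5 8]
3 | fire t2 | [1 2 0 5 10]
4 | fire t1 | [0 3 0 8 8]
5 | fire t3 | [1 1 0 9 8]
6 | fire t1 | [0 2 0 12 6]
7 | fire t4 | [0 2 0 14 8]
8 | fire t4 | [0 2 0 16 10]

0 2 0 16 10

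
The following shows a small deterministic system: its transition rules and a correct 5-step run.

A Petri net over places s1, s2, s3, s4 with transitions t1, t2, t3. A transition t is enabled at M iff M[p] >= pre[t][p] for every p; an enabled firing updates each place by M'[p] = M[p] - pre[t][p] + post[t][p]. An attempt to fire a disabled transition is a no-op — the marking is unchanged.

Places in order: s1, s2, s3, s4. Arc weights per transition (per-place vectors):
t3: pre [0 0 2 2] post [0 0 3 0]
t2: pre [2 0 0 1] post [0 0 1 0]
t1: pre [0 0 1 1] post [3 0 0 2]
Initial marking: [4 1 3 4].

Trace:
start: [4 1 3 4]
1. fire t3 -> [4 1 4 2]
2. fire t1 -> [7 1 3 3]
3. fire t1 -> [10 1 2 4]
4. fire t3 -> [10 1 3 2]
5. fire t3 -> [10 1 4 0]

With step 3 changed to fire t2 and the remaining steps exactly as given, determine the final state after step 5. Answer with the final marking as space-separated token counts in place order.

5 1 5 0

(re-executing from step 3 with the substitution; state before step 3: [7 1 3 3])
3. fire t2 -> [5 1 4 2]
4. fire t3 -> [5 1 5 0]
5. fire t3 -> [5 1 5 0]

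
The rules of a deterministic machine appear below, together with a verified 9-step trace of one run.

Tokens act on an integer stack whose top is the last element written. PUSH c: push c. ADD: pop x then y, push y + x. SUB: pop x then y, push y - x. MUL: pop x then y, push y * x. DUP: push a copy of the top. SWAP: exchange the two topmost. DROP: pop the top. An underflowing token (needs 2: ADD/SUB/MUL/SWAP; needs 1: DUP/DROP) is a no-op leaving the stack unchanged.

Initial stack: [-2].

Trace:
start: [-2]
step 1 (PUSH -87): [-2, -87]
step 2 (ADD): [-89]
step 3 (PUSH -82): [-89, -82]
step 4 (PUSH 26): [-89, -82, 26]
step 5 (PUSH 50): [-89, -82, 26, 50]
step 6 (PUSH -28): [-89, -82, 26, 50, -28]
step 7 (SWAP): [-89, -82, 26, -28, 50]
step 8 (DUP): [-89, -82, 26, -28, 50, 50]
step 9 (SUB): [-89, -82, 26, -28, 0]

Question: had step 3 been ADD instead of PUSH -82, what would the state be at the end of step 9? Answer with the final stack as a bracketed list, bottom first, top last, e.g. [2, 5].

[-89, 26, -28, 0]

(re-executing from step 3 with the substitution; state before step 3: [-89])
step 3 (ADD): [-89]
step 4 (PUSH 26): [-89, 26]
step 5 (PUSH 50): [-89, 26, 50]
step 6 (PUSH -28): [-89, 26, 50, -28]
step 7 (SWAP): [-89, 26, -28, 50]
step 8 (DUP): [-89, 26, -28, 50, 50]
step 9 (SUB): [-89, 26, -28, 0]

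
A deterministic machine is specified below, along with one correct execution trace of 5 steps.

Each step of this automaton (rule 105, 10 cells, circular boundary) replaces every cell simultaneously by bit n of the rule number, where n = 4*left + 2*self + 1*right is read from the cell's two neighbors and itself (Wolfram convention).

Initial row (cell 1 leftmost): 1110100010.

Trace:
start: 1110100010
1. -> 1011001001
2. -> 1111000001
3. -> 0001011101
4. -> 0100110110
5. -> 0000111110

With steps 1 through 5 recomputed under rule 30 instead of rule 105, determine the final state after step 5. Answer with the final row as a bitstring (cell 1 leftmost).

(re-executing steps 1..5 under rule 30; state before step 1: 1110100010)
1. -> 1000110110
2. -> 1101100100
3. -> 1001011111
4. -> 0111010000
5. -> 1100011000

1100011000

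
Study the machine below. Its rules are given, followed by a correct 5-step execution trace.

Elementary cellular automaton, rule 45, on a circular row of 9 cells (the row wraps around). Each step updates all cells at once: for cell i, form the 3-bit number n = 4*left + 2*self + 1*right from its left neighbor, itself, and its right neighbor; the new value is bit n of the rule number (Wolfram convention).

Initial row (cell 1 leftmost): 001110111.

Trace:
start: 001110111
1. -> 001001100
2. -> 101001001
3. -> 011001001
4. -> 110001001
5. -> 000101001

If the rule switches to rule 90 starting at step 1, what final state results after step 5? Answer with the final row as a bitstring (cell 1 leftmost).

111100011

(re-executing steps 1..5 under rule 90; state before step 1: 001110111)
1. -> 111010101
2. -> 001000001
3. -> 110100010
4. -> 110010100
5. -> 111100011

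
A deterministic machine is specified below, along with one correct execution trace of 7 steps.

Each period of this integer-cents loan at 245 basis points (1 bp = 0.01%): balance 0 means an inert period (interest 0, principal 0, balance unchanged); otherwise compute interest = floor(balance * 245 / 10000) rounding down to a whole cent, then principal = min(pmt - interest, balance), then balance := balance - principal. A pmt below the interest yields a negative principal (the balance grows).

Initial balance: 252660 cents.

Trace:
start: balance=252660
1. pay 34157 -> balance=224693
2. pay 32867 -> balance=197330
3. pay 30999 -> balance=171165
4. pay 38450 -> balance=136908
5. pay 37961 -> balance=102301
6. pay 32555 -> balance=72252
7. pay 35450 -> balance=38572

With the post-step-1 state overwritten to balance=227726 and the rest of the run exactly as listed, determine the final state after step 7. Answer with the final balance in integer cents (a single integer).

42080

state after step 1 := balance=227726
2. pay 32867 -> balance=200438
3. pay 30999 -> balance=174349
4. pay 38450 -> balance=140170
5. pay 37961 -> balance=105643
6. pay 32555 -> balance=75676
7. pay 35450 -> balance=42080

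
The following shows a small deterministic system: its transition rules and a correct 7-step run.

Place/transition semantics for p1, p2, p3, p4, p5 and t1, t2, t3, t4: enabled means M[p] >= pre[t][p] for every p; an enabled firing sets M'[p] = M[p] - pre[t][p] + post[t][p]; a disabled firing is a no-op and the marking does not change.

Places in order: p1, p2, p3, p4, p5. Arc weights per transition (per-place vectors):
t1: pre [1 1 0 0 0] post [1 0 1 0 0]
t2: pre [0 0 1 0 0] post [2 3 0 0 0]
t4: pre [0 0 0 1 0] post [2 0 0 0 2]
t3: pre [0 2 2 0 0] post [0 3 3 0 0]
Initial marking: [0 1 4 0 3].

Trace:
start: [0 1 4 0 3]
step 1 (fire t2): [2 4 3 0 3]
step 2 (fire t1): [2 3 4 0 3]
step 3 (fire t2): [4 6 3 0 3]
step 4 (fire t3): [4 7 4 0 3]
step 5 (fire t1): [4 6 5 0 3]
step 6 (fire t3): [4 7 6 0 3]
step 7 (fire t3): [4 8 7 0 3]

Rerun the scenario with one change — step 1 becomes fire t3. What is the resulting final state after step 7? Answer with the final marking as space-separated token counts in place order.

2 6 7 0 3

(re-executing from step 1 with the substitution; state before step 1: [0 1 4 0 3])
step 1 (fire t3): [0 1 4 0 3]
step 2 (fire t1): [0 1 4 0 3]
step 3 (fire t2): [2 4 3 0 3]
step 4 (fire t3): [2 5 4 0 3]
step 5 (fire t1): [2 4 5 0 3]
step 6 (fire t3): [2 5 6 0 3]
step 7 (fire t3): [2 6 7 0 3]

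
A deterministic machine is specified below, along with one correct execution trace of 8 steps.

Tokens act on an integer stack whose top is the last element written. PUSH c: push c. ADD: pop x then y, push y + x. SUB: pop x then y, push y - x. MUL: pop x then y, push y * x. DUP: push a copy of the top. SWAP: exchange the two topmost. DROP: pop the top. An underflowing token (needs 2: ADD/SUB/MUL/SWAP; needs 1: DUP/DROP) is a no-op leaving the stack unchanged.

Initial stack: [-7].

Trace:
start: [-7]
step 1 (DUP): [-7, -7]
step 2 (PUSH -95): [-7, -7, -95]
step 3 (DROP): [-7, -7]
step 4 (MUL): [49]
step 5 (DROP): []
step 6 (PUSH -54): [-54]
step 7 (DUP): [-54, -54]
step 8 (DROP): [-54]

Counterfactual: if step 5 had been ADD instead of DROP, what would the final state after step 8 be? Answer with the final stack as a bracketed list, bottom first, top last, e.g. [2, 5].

[49, -54]

(re-executing from step 5 with the substitution; state before step 5: [49])
step 5 (ADD): [49]
step 6 (PUSH -54): [49, -54]
step 7 (DUP): [49, -54, -54]
step 8 (DROP): [49, -54]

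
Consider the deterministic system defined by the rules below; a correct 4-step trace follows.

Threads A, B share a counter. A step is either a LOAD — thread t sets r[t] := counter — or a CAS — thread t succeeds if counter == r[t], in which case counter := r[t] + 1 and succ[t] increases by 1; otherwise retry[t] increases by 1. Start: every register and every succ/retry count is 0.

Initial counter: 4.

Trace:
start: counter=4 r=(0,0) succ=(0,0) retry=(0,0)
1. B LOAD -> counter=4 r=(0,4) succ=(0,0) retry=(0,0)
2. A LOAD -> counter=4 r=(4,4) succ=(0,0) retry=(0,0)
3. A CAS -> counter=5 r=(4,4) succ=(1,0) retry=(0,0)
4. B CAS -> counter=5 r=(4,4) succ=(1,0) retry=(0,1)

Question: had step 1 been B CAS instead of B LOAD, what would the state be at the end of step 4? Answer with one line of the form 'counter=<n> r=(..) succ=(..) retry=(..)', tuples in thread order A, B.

(re-executing from step 1 with the substitution; state before step 1: counter=4 r=(0,0) succ=(0,0) retry=(0,0))
1. B CAS -> counter=4 r=(0,0) succ=(0,0) retry=(0,1)
2. A LOAD -> counter=4 r=(4,0) succ=(0,0) retry=(0,1)
3. A CAS -> counter=5 r=(4,0) succ=(1,0) retry=(0,1)
4. B CAS -> counter=5 r=(4,0) succ=(1,0) retry=(0,2)

counter=5 r=(4,0) succ=(1,0) retry=(0,2)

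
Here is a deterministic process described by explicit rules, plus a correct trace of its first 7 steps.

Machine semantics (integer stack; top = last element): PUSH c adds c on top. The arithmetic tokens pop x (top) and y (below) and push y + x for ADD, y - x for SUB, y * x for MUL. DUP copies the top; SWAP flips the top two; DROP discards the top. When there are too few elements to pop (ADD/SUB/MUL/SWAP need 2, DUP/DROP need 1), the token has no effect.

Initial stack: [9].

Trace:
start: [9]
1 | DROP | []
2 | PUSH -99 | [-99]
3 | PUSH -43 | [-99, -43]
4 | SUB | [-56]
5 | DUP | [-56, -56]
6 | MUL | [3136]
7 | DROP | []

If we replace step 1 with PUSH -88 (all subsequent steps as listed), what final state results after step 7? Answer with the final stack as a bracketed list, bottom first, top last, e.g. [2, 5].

(re-executing from step 1 with the substitution; state before step 1: [9])
1 | PUSH -88 | [9, -88]
2 | PUSH -99 | [9, -88, -99]
3 | PUSH -43 | [9, -88, -99, -43]
4 | SUB | [9, -88, -56]
5 | DUP | [9, -88, -56, -56]
6 | MUL | [9, -88, 3136]
7 | DROP | [9, -88]

[9, -88]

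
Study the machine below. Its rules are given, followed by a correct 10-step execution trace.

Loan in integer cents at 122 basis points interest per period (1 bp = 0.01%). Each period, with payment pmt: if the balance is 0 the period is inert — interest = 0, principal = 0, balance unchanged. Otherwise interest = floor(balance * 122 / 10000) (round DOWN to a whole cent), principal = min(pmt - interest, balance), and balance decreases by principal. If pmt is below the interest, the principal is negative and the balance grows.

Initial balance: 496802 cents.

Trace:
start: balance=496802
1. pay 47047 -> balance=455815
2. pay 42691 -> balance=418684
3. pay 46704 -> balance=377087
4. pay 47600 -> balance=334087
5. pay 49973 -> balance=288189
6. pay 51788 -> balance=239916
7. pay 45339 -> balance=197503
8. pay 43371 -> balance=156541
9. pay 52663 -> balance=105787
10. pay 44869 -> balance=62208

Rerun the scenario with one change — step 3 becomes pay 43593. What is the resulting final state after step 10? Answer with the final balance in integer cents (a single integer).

65597

(re-executing from step 3 with the substitution; state before step 3: balance=418684)
3. pay 43593 -> balance=380198
4. pay 47600 -> balance=337236
5. pay 49973 -> balance=291377
6. pay 51788 -> balance=243143
7. pay 45339 -> balance=200770
8. pay 43371 -> balance=159848
9. pay 52663 -> balance=109135
10. pay 44869 -> balance=65597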